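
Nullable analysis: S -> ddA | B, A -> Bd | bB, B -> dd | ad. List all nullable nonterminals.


A nonterminal is nullable iff some alternative derives ε (directly, or every symbol in it is nullable)
Nullable: {}


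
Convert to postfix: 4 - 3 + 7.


Left to right (same or higher precedence on left)
Postfix: 4 3 - 7 +


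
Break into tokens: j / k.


Scan left to right, longest-match per lexeme
Tokens: ID(j), OP(/), ID(k)


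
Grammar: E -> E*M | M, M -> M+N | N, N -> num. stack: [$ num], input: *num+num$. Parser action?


'num' on top is the handle for N -> num
Action: reduce (N -> num)


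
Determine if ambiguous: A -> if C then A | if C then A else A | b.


dangling else: 'if C then if C then b else b' parses two ways
Ambiguous


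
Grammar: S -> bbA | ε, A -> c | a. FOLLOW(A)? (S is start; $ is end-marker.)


$ ∈ FOLLOW(S). For each A -> αBβ: add FIRST(β)\{ε} to FOLLOW(B); if β nullable, add FOLLOW(A).
FOLLOW(A) = {$}


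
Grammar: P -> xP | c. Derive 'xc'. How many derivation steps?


Derivation: P => xP => xc
Steps: 2


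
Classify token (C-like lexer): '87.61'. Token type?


Pattern: digits with a decimal point
Type: FLOAT_LITERAL


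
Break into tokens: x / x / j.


Scan left to right, longest-match per lexeme
Tokens: ID(x), OP(/), ID(x), OP(/), ID(j)


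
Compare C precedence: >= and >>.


'>>' is shift (level 8); '>=' is relational (level 7)
Higher level binds tighter
'>>' has higher precedence than '>='


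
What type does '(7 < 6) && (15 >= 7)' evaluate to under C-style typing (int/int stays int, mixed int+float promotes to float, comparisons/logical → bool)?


Operand types: bool && bool
Rule: logical operators take bool operands and yield bool
Result type: bool


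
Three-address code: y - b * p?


Break into single-operator statements:
t1 = b * p
t2 = y - t1


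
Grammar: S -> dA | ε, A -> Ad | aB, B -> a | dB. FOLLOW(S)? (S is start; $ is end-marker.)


$ ∈ FOLLOW(S). For each A -> αBβ: add FIRST(β)\{ε} to FOLLOW(B); if β nullable, add FOLLOW(A).
FOLLOW(S) = {$}


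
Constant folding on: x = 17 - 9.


17 - 9 = 8 at compile time
Optimized: x = 8


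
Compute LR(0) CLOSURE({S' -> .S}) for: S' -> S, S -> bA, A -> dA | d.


Start: S' -> .S
For each item with dot before a nonterminal B, add B -> .γ for every B-production
Closure: [S' -> .S, S -> .bA]


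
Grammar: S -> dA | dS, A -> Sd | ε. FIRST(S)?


Per alternative of S: FIRST(dA) = {d}; FIRST(dS) = {d}
FIRST(S) = {d}


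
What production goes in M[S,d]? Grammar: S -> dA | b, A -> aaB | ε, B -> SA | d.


For [S, d]: 'd' ∈ FIRST(dA)
Entry: S -> dA


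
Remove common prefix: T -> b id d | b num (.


Common prefix: 'b'
Factored: T -> b T', T' -> id d | num (


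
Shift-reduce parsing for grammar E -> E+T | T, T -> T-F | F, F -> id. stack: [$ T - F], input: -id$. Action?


handle 'T-F' on top
Action: reduce (T -> T-F)


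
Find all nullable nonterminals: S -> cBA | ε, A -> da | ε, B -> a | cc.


A nonterminal is nullable iff some alternative derives ε (directly, or every symbol in it is nullable)
Nullable: {A, S}


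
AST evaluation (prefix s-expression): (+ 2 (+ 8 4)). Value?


Evaluate inner: (+ 8 4) = 12
Evaluate root: (+ 2 12) = 14
Result: 14


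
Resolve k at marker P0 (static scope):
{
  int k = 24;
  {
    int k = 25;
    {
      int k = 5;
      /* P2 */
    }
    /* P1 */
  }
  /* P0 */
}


k declared in the same block as P0
k = 24


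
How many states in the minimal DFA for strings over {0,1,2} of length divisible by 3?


Track length mod 3: states 0..2, accept at 0
Minimal DFA: 3 states


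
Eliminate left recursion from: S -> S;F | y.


Left-recursive alternatives: S;F; non-recursive: y
Introduce S': S -> yS', S' -> ;FS' | ε


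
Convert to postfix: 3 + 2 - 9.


Left to right (same or higher precedence on left)
Postfix: 3 2 + 9 -


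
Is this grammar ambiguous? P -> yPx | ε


balanced y^n…x^n: each string has a unique parse
Unambiguous


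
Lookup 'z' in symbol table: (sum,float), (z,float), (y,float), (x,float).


Lookup 'z' → type float


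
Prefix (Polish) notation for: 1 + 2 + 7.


left-to-right (same/higher precedence on left): tree is (+ (+ 1 2) 7)
Prefix: + + 1 2 7


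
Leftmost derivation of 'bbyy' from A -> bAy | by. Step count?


Derivation: A => bAy => bbyy
Steps: 2


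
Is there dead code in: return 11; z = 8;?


statement follows a return and is unreachable
Dead: 'z = 8'


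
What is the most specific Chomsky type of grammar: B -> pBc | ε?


Single nonterminal LHS, but p^n c^n is not regular
Classification: Type 2 (Context-Free)


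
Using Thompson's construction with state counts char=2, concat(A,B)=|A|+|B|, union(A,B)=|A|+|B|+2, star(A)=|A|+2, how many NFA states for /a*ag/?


Syntax tree has 3 char leaf(s), 0 union(s), 1 star(s)
chars contribute 3×2 = 6; each union adds +2; each star adds +2
Total: 6 + 0 + 2 = 8 states


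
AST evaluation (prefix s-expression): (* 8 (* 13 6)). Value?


Evaluate inner: (* 13 6) = 78
Evaluate root: (* 8 78) = 624
Result: 624


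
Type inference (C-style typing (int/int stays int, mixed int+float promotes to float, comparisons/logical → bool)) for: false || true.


Operand types: bool || bool
Rule: logical operators take bool operands and yield bool
Result type: bool


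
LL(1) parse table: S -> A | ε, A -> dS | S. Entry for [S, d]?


For [S, d]: 'd' ∈ FIRST(A)
Entry: S -> A


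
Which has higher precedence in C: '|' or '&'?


'&' is bitwise AND (level 5); '|' is bitwise OR (level 3)
Higher level binds tighter
'&' has higher precedence than '|'


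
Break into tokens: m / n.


Scan left to right, longest-match per lexeme
Tokens: ID(m), OP(/), ID(n)


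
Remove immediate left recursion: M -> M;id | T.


Left-recursive alternatives: M;id; non-recursive: T
Introduce M': M -> TM', M' -> ;idM' | ε


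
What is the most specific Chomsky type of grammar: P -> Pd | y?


Left-linear: every RHS is a terminal or one nonterminal followed by a terminal
Classification: Type 3 (Regular)


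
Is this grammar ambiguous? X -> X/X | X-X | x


'x/x-x' has two parse trees (no precedence encoded between / and -)
Ambiguous


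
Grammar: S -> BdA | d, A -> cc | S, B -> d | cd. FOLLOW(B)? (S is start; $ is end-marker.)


$ ∈ FOLLOW(S). For each A -> αBβ: add FIRST(β)\{ε} to FOLLOW(B); if β nullable, add FOLLOW(A).
FOLLOW(B) = {d}


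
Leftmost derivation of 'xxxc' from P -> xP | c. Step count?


Derivation: P => xP => xxP => xxxP => xxxc
Steps: 4


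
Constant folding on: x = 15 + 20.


15 + 20 = 35 at compile time
Optimized: x = 35


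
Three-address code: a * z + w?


Break into single-operator statements:
t1 = a * z
t2 = t1 + w


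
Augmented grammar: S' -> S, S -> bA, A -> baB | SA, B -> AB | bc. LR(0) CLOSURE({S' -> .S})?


Start: S' -> .S
For each item with dot before a nonterminal B, add B -> .γ for every B-production
Closure: [S' -> .S, S -> .bA]


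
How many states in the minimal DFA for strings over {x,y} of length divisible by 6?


Track length mod 6: states 0..5, accept at 0
Minimal DFA: 6 states


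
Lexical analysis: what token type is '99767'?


Pattern: digits only
Type: INTEGER_LITERAL


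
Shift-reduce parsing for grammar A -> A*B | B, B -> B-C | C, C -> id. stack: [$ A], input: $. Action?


start symbol A on stack, input exhausted
Action: accept


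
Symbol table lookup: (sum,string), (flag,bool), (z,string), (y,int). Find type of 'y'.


Lookup 'y' → type int


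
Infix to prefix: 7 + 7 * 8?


'*' binds tighter: tree is (+ 7 (* 7 8))
Prefix: + 7 * 7 8


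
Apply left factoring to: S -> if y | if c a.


Common prefix: 'if'
Factored: S -> if S', S' -> y | c a


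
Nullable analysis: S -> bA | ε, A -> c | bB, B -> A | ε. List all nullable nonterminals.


A nonterminal is nullable iff some alternative derives ε (directly, or every symbol in it is nullable)
Nullable: {B, S}


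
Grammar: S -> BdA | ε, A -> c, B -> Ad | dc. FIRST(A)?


Per alternative of A: FIRST(c) = {c}
FIRST(A) = {c}


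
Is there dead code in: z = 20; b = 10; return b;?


z is assigned but never read
Dead: 'z = 20'


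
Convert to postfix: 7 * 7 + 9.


Left to right (same or higher precedence on left)
Postfix: 7 7 * 9 +


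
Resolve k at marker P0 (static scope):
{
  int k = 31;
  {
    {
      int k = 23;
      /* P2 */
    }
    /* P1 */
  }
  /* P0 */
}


k declared in the same block as P0
k = 31


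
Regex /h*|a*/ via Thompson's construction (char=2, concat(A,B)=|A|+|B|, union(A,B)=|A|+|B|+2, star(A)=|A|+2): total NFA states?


Syntax tree has 2 char leaf(s), 1 union(s), 2 star(s)
chars contribute 2×2 = 4; each union adds +2; each star adds +2
Total: 4 + 2 + 4 = 10 states


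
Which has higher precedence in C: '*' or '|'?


'*' is multiplicative (level 10); '|' is bitwise OR (level 3)
Higher level binds tighter
'*' has higher precedence than '|'


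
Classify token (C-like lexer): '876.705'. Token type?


Pattern: digits with a decimal point
Type: FLOAT_LITERAL


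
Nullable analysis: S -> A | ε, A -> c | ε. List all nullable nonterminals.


A nonterminal is nullable iff some alternative derives ε (directly, or every symbol in it is nullable)
Nullable: {A, S}


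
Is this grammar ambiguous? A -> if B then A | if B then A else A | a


dangling else: 'if B then if B then a else a' parses two ways
Ambiguous


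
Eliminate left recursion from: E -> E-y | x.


Left-recursive alternatives: E-y; non-recursive: x
Introduce E': E -> xE', E' -> -yE' | ε


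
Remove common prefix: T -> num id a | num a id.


Common prefix: 'num'
Factored: T -> num T', T' -> id a | a id


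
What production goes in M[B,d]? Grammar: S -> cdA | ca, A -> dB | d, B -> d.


For [B, d]: 'd' ∈ FIRST(d)
Entry: B -> d


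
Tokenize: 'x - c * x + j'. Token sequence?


Scan left to right, longest-match per lexeme
Tokens: ID(x), OP(-), ID(c), OP(*), ID(x), OP(+), ID(j)


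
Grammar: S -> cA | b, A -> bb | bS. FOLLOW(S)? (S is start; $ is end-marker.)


$ ∈ FOLLOW(S). For each A -> αBβ: add FIRST(β)\{ε} to FOLLOW(B); if β nullable, add FOLLOW(A).
FOLLOW(S) = {$}


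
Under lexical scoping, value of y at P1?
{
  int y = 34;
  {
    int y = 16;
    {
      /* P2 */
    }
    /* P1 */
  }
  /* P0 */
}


y declared in the same block as P1
y = 16


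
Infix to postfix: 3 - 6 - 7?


Left to right (same or higher precedence on left)
Postfix: 3 6 - 7 -


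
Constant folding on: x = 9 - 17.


9 - 17 = -8 at compile time
Optimized: x = -8


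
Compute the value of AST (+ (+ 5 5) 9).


Evaluate inner: (+ 5 5) = 10
Evaluate root: (+ 10 9) = 19
Result: 19


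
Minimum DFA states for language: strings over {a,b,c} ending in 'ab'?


Track the longest suffix of input matching a prefix of 'ab': 3 classes (prefixes of length 0..2)
Minimal DFA: 3 states


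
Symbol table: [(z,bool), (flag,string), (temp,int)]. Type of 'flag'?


Lookup 'flag' → type string


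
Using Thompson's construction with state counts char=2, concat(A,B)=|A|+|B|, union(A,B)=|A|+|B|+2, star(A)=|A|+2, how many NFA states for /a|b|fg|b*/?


Syntax tree has 5 char leaf(s), 3 union(s), 1 star(s)
chars contribute 5×2 = 10; each union adds +2; each star adds +2
Total: 10 + 6 + 2 = 18 states


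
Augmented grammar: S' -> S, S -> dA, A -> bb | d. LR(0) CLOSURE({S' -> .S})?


Start: S' -> .S
For each item with dot before a nonterminal B, add B -> .γ for every B-production
Closure: [S' -> .S, S -> .dA]


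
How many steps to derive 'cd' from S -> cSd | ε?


Derivation: S => cSd => cd
Steps: 2


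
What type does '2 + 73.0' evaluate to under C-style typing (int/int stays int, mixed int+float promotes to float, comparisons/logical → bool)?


Operand types: int + float
Rule: mixed int/float promotes to float; int/int stays int
Result type: float


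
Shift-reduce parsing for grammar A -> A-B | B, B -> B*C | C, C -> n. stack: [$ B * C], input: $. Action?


handle 'B*C' on top
Action: reduce (B -> B*C)


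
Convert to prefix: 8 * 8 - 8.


left-to-right (same/higher precedence on left): tree is (- (* 8 8) 8)
Prefix: - * 8 8 8


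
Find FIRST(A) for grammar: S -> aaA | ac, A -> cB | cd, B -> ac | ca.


Per alternative of A: FIRST(cB) = {c}; FIRST(cd) = {c}
FIRST(A) = {c}


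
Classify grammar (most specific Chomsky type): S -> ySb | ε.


Single nonterminal LHS, but y^n b^n is not regular
Classification: Type 2 (Context-Free)


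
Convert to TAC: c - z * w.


Break into single-operator statements:
t1 = z * w
t2 = c - t1


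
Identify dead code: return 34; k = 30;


statement follows a return and is unreachable
Dead: 'k = 30'


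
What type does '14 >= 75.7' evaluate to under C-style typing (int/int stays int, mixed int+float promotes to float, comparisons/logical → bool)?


Operand types: int >= float
Rule: comparison yields bool
Result type: bool


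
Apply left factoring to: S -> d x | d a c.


Common prefix: 'd'
Factored: S -> d S', S' -> x | a c


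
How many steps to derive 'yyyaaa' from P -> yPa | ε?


Derivation: P => yPa => yyPaa => yyyPaaa => yyyaaa
Steps: 4


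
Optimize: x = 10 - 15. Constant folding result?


10 - 15 = -5 at compile time
Optimized: x = -5


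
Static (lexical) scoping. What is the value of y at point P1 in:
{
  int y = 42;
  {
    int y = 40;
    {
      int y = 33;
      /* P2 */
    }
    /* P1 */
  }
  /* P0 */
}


y declared in the same block as P1
y = 40


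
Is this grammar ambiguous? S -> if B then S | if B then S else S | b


dangling else: 'if B then if B then b else b' parses two ways
Ambiguous


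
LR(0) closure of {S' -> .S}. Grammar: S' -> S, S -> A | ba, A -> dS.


Start: S' -> .S
For each item with dot before a nonterminal B, add B -> .γ for every B-production
Closure: [S' -> .S, S -> .A, S -> .ba, A -> .dS]


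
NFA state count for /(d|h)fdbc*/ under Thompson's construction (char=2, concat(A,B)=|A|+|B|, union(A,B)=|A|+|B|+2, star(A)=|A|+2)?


Syntax tree has 6 char leaf(s), 1 union(s), 1 star(s)
chars contribute 6×2 = 12; each union adds +2; each star adds +2
Total: 12 + 2 + 2 = 16 states


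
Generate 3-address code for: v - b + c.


Break into single-operator statements:
t1 = v - b
t2 = t1 + c


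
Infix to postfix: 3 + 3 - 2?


Left to right (same or higher precedence on left)
Postfix: 3 3 + 2 -


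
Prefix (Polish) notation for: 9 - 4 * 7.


'*' binds tighter: tree is (- 9 (* 4 7))
Prefix: - 9 * 4 7


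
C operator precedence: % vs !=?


'%' is multiplicative (level 10); '!=' is equality (level 6)
Higher level binds tighter
'%' has higher precedence than '!='


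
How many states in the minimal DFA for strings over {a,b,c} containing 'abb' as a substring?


KMP-style automaton: 3 progress states + 1 absorbing accept = 4
Minimal DFA: 4 states


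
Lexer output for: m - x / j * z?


Scan left to right, longest-match per lexeme
Tokens: ID(m), OP(-), ID(x), OP(/), ID(j), OP(*), ID(z)


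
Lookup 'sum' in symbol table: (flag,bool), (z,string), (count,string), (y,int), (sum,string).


Lookup 'sum' → type string


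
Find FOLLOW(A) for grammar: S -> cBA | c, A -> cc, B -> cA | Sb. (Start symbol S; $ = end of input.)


$ ∈ FOLLOW(S). For each A -> αBβ: add FIRST(β)\{ε} to FOLLOW(B); if β nullable, add FOLLOW(A).
FOLLOW(A) = {$, b, c}


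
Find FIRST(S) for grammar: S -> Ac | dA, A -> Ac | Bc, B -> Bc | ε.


Per alternative of S: FIRST(Ac) = {c}; FIRST(dA) = {d}
FIRST(S) = {c, d}


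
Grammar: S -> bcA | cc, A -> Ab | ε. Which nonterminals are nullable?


A nonterminal is nullable iff some alternative derives ε (directly, or every symbol in it is nullable)
Nullable: {A}


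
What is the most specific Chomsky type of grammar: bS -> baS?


LHS has context (more than one symbol) and |LHS| ≤ |RHS|
Classification: Type 1 (Context-Sensitive)


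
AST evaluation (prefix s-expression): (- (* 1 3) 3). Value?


Evaluate inner: (* 1 3) = 3
Evaluate root: (- 3 3) = 0
Result: 0


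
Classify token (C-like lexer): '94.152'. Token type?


Pattern: digits with a decimal point
Type: FLOAT_LITERAL


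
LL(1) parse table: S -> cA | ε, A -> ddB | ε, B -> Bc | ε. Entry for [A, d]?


For [A, d]: 'd' ∈ FIRST(ddB)
Entry: A -> ddB


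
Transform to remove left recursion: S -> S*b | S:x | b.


Left-recursive alternatives: S*b, S:x; non-recursive: b
Introduce S': S -> bS', S' -> *bS' | :xS' | ε


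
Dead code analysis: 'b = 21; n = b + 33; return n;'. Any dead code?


b is read by n's definition; n is returned
No dead code


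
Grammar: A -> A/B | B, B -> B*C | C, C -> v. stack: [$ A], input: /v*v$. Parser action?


shift '/' to continue A -> A/B
Action: shift


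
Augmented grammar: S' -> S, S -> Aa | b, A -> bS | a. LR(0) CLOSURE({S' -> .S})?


Start: S' -> .S
For each item with dot before a nonterminal B, add B -> .γ for every B-production
Closure: [S' -> .S, S -> .Aa, S -> .b, A -> .bS, A -> .a]


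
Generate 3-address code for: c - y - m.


Break into single-operator statements:
t1 = c - y
t2 = t1 - m


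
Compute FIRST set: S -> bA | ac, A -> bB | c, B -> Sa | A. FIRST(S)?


Per alternative of S: FIRST(bA) = {b}; FIRST(ac) = {a}
FIRST(S) = {a, b}


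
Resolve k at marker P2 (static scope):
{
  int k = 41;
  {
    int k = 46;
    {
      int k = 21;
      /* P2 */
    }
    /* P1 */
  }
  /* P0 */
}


k declared in the same block as P2
k = 21


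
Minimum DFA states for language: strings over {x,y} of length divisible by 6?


Track length mod 6: states 0..5, accept at 0
Minimal DFA: 6 states


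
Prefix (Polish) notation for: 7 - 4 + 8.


left-to-right (same/higher precedence on left): tree is (+ (- 7 4) 8)
Prefix: + - 7 4 8


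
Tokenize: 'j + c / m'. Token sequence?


Scan left to right, longest-match per lexeme
Tokens: ID(j), OP(+), ID(c), OP(/), ID(m)


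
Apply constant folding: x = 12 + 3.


12 + 3 = 15 at compile time
Optimized: x = 15


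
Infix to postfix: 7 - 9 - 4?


Left to right (same or higher precedence on left)
Postfix: 7 9 - 4 -


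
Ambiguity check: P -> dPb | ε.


balanced d^n…b^n: each string has a unique parse
Unambiguous


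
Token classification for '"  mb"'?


Pattern: double-quoted sequence
Type: STRING_LITERAL


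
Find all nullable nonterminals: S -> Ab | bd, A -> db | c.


A nonterminal is nullable iff some alternative derives ε (directly, or every symbol in it is nullable)
Nullable: {}


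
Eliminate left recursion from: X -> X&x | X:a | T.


Left-recursive alternatives: X&x, X:a; non-recursive: T
Introduce X': X -> TX', X' -> &xX' | :aX' | ε


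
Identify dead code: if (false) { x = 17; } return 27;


condition is constant false, so the whole block is unreachable
Dead: 'if (false) { x = 17; }'


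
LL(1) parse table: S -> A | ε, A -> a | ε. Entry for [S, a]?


For [S, a]: 'a' ∈ FIRST(A)
Entry: S -> A


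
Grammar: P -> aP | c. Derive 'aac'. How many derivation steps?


Derivation: P => aP => aaP => aac
Steps: 3


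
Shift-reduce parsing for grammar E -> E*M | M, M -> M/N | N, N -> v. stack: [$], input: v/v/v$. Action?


no handle on stack; shift 'v'
Action: shift


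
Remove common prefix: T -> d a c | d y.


Common prefix: 'd'
Factored: T -> d T', T' -> a c | y


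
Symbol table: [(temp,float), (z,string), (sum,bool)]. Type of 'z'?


Lookup 'z' → type string


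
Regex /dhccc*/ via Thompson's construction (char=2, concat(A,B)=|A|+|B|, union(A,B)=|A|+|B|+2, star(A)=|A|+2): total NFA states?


Syntax tree has 5 char leaf(s), 0 union(s), 1 star(s)
chars contribute 5×2 = 10; each union adds +2; each star adds +2
Total: 10 + 0 + 2 = 12 states


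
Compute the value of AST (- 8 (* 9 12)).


Evaluate inner: (* 9 12) = 108
Evaluate root: (- 8 108) = -100
Result: -100


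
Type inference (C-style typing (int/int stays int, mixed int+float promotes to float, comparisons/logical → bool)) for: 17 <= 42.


Operand types: int <= int
Rule: comparison yields bool
Result type: bool


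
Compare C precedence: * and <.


'*' is multiplicative (level 10); '<' is relational (level 7)
Higher level binds tighter
'*' has higher precedence than '<'


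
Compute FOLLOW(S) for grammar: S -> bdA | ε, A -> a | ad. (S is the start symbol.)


$ ∈ FOLLOW(S). For each A -> αBβ: add FIRST(β)\{ε} to FOLLOW(B); if β nullable, add FOLLOW(A).
FOLLOW(S) = {$}


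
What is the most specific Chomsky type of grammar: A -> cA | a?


Right-linear: every RHS is a terminal or a terminal followed by one nonterminal
Classification: Type 3 (Regular)


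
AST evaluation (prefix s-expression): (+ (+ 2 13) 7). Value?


Evaluate inner: (+ 2 13) = 15
Evaluate root: (+ 15 7) = 22
Result: 22


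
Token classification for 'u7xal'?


Pattern: letter/underscore followed by alphanumerics, not a keyword
Type: IDENTIFIER


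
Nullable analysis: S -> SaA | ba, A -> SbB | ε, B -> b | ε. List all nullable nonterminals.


A nonterminal is nullable iff some alternative derives ε (directly, or every symbol in it is nullable)
Nullable: {A, B}


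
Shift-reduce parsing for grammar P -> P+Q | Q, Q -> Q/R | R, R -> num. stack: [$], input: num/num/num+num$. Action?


no handle on stack; shift 'num'
Action: shift


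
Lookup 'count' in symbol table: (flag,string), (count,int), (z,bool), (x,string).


Lookup 'count' → type int


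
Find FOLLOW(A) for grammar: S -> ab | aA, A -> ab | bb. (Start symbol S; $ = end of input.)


$ ∈ FOLLOW(S). For each A -> αBβ: add FIRST(β)\{ε} to FOLLOW(B); if β nullable, add FOLLOW(A).
FOLLOW(A) = {$}


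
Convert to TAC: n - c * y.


Break into single-operator statements:
t1 = c * y
t2 = n - t1


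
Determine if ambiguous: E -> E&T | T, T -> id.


precedence layered via separate nonterminal T: deterministic
Unambiguous


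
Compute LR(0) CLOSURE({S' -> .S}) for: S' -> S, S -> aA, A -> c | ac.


Start: S' -> .S
For each item with dot before a nonterminal B, add B -> .γ for every B-production
Closure: [S' -> .S, S -> .aA]


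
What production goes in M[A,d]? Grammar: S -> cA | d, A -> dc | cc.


For [A, d]: 'd' ∈ FIRST(dc)
Entry: A -> dc


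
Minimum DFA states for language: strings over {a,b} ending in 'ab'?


Track the longest suffix of input matching a prefix of 'ab': 3 classes (prefixes of length 0..2)
Minimal DFA: 3 states


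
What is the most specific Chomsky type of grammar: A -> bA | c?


Right-linear: every RHS is a terminal or a terminal followed by one nonterminal
Classification: Type 3 (Regular)


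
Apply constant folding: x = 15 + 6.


15 + 6 = 21 at compile time
Optimized: x = 21


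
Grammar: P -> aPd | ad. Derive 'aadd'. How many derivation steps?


Derivation: P => aPd => aadd
Steps: 2


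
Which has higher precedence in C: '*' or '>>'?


'*' is multiplicative (level 10); '>>' is shift (level 8)
Higher level binds tighter
'*' has higher precedence than '>>'


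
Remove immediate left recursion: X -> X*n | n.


Left-recursive alternatives: X*n; non-recursive: n
Introduce X': X -> nX', X' -> *nX' | ε


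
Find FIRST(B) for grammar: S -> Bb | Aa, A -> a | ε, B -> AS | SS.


Per alternative of B: FIRST(AS) = {a}; FIRST(SS) = {a}
FIRST(B) = {a}


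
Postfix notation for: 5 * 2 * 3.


Left to right (same or higher precedence on left)
Postfix: 5 2 * 3 *


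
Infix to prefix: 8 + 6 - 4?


left-to-right (same/higher precedence on left): tree is (- (+ 8 6) 4)
Prefix: - + 8 6 4


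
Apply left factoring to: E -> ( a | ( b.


Common prefix: '('
Factored: E -> ( E', E' -> a | b


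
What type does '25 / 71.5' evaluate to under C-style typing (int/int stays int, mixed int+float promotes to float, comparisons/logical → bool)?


Operand types: int / float
Rule: mixed int/float promotes to float; int/int stays int
Result type: float


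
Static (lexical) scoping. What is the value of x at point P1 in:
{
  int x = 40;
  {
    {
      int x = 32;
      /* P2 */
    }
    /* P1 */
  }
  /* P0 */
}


P1's block does not declare x; resolves to the enclosing declaration at depth 0
x = 40


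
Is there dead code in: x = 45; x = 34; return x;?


first assignment to x is overwritten before any read
Dead: 'x = 45'


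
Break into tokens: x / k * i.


Scan left to right, longest-match per lexeme
Tokens: ID(x), OP(/), ID(k), OP(*), ID(i)


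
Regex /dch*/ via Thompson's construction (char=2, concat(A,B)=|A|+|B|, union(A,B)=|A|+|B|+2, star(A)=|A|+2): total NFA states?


Syntax tree has 3 char leaf(s), 0 union(s), 1 star(s)
chars contribute 3×2 = 6; each union adds +2; each star adds +2
Total: 6 + 0 + 2 = 8 states


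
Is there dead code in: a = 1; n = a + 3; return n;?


a is read by n's definition; n is returned
No dead code


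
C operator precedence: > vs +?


'+' is additive (level 9); '>' is relational (level 7)
Higher level binds tighter
'+' has higher precedence than '>'


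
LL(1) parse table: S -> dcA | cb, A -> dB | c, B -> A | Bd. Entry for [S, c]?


For [S, c]: 'c' ∈ FIRST(cb)
Entry: S -> cb


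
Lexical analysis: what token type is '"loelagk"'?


Pattern: double-quoted sequence
Type: STRING_LITERAL


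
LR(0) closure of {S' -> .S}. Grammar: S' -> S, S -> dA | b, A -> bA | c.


Start: S' -> .S
For each item with dot before a nonterminal B, add B -> .γ for every B-production
Closure: [S' -> .S, S -> .dA, S -> .b]


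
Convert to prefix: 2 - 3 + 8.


left-to-right (same/higher precedence on left): tree is (+ (- 2 3) 8)
Prefix: + - 2 3 8


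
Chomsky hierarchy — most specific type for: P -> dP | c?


Right-linear: every RHS is a terminal or a terminal followed by one nonterminal
Classification: Type 3 (Regular)


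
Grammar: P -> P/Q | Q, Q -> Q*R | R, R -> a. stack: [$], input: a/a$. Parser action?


no handle on stack; shift 'a'
Action: shift


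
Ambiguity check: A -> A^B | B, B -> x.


precedence layered via separate nonterminal B: deterministic
Unambiguous


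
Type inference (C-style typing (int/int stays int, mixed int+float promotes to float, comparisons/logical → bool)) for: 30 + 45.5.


Operand types: int + float
Rule: mixed int/float promotes to float; int/int stays int
Result type: float


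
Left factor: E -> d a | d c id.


Common prefix: 'd'
Factored: E -> d E', E' -> a | c id


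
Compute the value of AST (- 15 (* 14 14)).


Evaluate inner: (* 14 14) = 196
Evaluate root: (- 15 196) = -181
Result: -181


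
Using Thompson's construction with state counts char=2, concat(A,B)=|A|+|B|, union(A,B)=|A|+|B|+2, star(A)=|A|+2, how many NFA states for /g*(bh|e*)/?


Syntax tree has 4 char leaf(s), 1 union(s), 2 star(s)
chars contribute 4×2 = 8; each union adds +2; each star adds +2
Total: 8 + 2 + 4 = 14 states


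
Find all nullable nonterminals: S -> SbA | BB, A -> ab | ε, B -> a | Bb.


A nonterminal is nullable iff some alternative derives ε (directly, or every symbol in it is nullable)
Nullable: {A}


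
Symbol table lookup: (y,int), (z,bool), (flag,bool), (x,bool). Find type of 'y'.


Lookup 'y' → type int


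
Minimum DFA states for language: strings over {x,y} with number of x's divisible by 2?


Track (count of x) mod 2: states 0..1, accept at 0
Minimal DFA: 2 states


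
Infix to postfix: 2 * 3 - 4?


Left to right (same or higher precedence on left)
Postfix: 2 3 * 4 -


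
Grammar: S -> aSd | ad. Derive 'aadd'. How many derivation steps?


Derivation: S => aSd => aadd
Steps: 2


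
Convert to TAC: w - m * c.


Break into single-operator statements:
t1 = m * c
t2 = w - t1


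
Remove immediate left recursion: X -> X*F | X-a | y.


Left-recursive alternatives: X*F, X-a; non-recursive: y
Introduce X': X -> yX', X' -> *FX' | -aX' | ε


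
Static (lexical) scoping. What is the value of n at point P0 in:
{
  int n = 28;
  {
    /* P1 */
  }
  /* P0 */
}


n declared in the same block as P0
n = 28


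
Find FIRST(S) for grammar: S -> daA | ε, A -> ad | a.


Per alternative of S: FIRST(daA) = {d}; FIRST(ε) = {ε}
FIRST(S) = {d, ε}


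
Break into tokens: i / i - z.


Scan left to right, longest-match per lexeme
Tokens: ID(i), OP(/), ID(i), OP(-), ID(z)


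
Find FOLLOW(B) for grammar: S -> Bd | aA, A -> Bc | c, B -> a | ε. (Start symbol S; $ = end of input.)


$ ∈ FOLLOW(S). For each A -> αBβ: add FIRST(β)\{ε} to FOLLOW(B); if β nullable, add FOLLOW(A).
FOLLOW(B) = {c, d}


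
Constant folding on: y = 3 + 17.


3 + 17 = 20 at compile time
Optimized: y = 20


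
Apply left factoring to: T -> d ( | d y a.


Common prefix: 'd'
Factored: T -> d T', T' -> ( | y a


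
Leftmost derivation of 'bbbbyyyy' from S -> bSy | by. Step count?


Derivation: S => bSy => bbSyy => bbbSyyy => bbbbyyyy
Steps: 4


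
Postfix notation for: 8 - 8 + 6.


Left to right (same or higher precedence on left)
Postfix: 8 8 - 6 +


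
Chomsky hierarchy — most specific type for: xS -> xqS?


LHS has context (more than one symbol) and |LHS| ≤ |RHS|
Classification: Type 1 (Context-Sensitive)


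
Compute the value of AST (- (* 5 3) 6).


Evaluate inner: (* 5 3) = 15
Evaluate root: (- 15 6) = 9
Result: 9


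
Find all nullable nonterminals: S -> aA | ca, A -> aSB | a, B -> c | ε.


A nonterminal is nullable iff some alternative derives ε (directly, or every symbol in it is nullable)
Nullable: {B}


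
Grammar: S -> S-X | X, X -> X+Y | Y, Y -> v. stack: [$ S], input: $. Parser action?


start symbol S on stack, input exhausted
Action: accept


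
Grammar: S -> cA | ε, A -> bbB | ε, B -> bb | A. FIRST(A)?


Per alternative of A: FIRST(bbB) = {b}; FIRST(ε) = {ε}
FIRST(A) = {b, ε}


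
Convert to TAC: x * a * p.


Break into single-operator statements:
t1 = x * a
t2 = t1 * p


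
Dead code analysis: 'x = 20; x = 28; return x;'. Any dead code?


first assignment to x is overwritten before any read
Dead: 'x = 20'


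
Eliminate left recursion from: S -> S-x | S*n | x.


Left-recursive alternatives: S-x, S*n; non-recursive: x
Introduce S': S -> xS', S' -> -xS' | *nS' | ε


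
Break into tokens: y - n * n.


Scan left to right, longest-match per lexeme
Tokens: ID(y), OP(-), ID(n), OP(*), ID(n)


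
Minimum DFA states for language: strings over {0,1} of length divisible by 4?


Track length mod 4: states 0..3, accept at 0
Minimal DFA: 4 states


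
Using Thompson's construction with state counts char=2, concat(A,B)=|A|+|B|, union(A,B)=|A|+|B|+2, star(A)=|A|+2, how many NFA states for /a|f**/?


Syntax tree has 2 char leaf(s), 1 union(s), 2 star(s)
chars contribute 2×2 = 4; each union adds +2; each star adds +2
Total: 4 + 2 + 4 = 10 states


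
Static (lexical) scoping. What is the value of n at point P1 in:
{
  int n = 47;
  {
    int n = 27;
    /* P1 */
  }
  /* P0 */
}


n declared in the same block as P1
n = 27


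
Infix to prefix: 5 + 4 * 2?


'*' binds tighter: tree is (+ 5 (* 4 2))
Prefix: + 5 * 4 2


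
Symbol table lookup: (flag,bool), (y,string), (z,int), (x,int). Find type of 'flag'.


Lookup 'flag' → type bool


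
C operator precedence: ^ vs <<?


'<<' is shift (level 8); '^' is bitwise XOR (level 4)
Higher level binds tighter
'<<' has higher precedence than '^'


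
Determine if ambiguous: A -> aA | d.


right-linear, alternatives start with distinct terminals 'a' vs 'd': unique leftmost derivation
Unambiguous


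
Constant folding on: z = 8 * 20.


8 * 20 = 160 at compile time
Optimized: z = 160


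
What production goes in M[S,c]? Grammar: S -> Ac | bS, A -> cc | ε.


For [S, c]: 'c' ∈ FIRST(Ac)
Entry: S -> Ac


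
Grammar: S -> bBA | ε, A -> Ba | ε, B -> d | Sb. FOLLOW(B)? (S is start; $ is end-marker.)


$ ∈ FOLLOW(S). For each A -> αBβ: add FIRST(β)\{ε} to FOLLOW(B); if β nullable, add FOLLOW(A).
FOLLOW(B) = {$, a, b, d}


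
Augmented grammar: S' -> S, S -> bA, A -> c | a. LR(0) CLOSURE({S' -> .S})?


Start: S' -> .S
For each item with dot before a nonterminal B, add B -> .γ for every B-production
Closure: [S' -> .S, S -> .bA]


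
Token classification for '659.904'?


Pattern: digits with a decimal point
Type: FLOAT_LITERAL


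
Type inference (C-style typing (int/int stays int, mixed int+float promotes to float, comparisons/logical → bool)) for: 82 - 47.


Operand types: int - int
Rule: mixed int/float promotes to float; int/int stays int
Result type: int


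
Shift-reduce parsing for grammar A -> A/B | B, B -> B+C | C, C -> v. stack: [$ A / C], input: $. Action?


'C' (not preceded by B+) is the handle for B -> C
Action: reduce (B -> C)


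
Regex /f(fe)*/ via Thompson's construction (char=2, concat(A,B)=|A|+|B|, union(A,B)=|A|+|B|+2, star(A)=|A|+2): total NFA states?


Syntax tree has 3 char leaf(s), 0 union(s), 1 star(s)
chars contribute 3×2 = 6; each union adds +2; each star adds +2
Total: 6 + 0 + 2 = 8 states


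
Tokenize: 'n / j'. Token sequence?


Scan left to right, longest-match per lexeme
Tokens: ID(n), OP(/), ID(j)


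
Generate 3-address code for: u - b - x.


Break into single-operator statements:
t1 = u - b
t2 = t1 - x


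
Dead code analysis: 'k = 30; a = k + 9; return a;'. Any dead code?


k is read by a's definition; a is returned
No dead code


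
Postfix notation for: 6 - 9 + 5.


Left to right (same or higher precedence on left)
Postfix: 6 9 - 5 +


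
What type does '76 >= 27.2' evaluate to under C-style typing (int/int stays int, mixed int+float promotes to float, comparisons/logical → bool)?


Operand types: int >= float
Rule: comparison yields bool
Result type: bool


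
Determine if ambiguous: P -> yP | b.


right-linear, alternatives start with distinct terminals 'y' vs 'b': unique leftmost derivation
Unambiguous


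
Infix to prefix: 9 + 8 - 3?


left-to-right (same/higher precedence on left): tree is (- (+ 9 8) 3)
Prefix: - + 9 8 3


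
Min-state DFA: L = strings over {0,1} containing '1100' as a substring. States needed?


KMP-style automaton: 4 progress states + 1 absorbing accept = 5
Minimal DFA: 5 states


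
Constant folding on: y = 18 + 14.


18 + 14 = 32 at compile time
Optimized: y = 32


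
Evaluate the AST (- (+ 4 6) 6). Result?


Evaluate inner: (+ 4 6) = 10
Evaluate root: (- 10 6) = 4
Result: 4


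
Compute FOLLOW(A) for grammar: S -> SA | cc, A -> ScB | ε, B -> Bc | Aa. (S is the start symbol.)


$ ∈ FOLLOW(S). For each A -> αBβ: add FIRST(β)\{ε} to FOLLOW(B); if β nullable, add FOLLOW(A).
FOLLOW(A) = {$, a, c}


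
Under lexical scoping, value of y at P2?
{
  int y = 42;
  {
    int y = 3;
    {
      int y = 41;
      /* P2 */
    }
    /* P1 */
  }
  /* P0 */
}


y declared in the same block as P2
y = 41


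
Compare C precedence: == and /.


'/' is multiplicative (level 10); '==' is equality (level 6)
Higher level binds tighter
'/' has higher precedence than '=='


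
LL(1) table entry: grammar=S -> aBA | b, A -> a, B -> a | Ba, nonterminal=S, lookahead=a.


For [S, a]: 'a' ∈ FIRST(aBA)
Entry: S -> aBA


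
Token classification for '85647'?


Pattern: digits only
Type: INTEGER_LITERAL


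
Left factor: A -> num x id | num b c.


Common prefix: 'num'
Factored: A -> num A', A' -> x id | b c


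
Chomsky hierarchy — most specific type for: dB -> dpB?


LHS has context (more than one symbol) and |LHS| ≤ |RHS|
Classification: Type 1 (Context-Sensitive)


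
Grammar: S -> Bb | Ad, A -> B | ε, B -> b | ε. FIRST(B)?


Per alternative of B: FIRST(b) = {b}; FIRST(ε) = {ε}
FIRST(B) = {b, ε}


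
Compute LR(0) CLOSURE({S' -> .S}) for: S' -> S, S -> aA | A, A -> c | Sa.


Start: S' -> .S
For each item with dot before a nonterminal B, add B -> .γ for every B-production
Closure: [S' -> .S, S -> .aA, S -> .A, A -> .c, A -> .Sa]


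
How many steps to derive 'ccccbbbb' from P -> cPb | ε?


Derivation: P => cPb => ccPbb => cccPbbb => ccccPbbbb => ccccbbbb
Steps: 5


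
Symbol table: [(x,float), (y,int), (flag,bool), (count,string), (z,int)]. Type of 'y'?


Lookup 'y' → type int


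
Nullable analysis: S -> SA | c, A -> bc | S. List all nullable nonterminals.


A nonterminal is nullable iff some alternative derives ε (directly, or every symbol in it is nullable)
Nullable: {}


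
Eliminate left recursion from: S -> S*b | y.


Left-recursive alternatives: S*b; non-recursive: y
Introduce S': S -> yS', S' -> *bS' | ε


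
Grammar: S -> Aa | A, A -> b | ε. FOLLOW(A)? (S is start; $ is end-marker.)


$ ∈ FOLLOW(S). For each A -> αBβ: add FIRST(β)\{ε} to FOLLOW(B); if β nullable, add FOLLOW(A).
FOLLOW(A) = {$, a}


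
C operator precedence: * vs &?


'*' is multiplicative (level 10); '&' is bitwise AND (level 5)
Higher level binds tighter
'*' has higher precedence than '&'


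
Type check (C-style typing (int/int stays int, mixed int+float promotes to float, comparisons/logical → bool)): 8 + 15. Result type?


Operand types: int + int
Rule: mixed int/float promotes to float; int/int stays int
Result type: int


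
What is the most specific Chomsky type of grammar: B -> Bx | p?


Left-linear: every RHS is a terminal or one nonterminal followed by a terminal
Classification: Type 3 (Regular)


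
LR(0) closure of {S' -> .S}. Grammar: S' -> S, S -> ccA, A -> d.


Start: S' -> .S
For each item with dot before a nonterminal B, add B -> .γ for every B-production
Closure: [S' -> .S, S -> .ccA]


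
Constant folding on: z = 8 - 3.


8 - 3 = 5 at compile time
Optimized: z = 5


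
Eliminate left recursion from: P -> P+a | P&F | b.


Left-recursive alternatives: P+a, P&F; non-recursive: b
Introduce P': P -> bP', P' -> +aP' | &FP' | ε


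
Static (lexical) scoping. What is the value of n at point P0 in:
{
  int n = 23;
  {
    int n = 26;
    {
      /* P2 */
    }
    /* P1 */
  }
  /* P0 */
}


n declared in the same block as P0
n = 23


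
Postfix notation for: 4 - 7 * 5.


* has higher precedence, evaluate 7*5 first
Postfix: 4 7 5 * -


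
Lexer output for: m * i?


Scan left to right, longest-match per lexeme
Tokens: ID(m), OP(*), ID(i)


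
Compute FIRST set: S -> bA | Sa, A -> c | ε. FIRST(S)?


Per alternative of S: FIRST(bA) = {b}; FIRST(Sa) = {b}
FIRST(S) = {b}


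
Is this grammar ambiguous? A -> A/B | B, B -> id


precedence layered via separate nonterminal B: deterministic
Unambiguous


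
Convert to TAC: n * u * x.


Break into single-operator statements:
t1 = n * u
t2 = t1 * x


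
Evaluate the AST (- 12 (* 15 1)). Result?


Evaluate inner: (* 15 1) = 15
Evaluate root: (- 12 15) = -3
Result: -3


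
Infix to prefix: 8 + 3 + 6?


left-to-right (same/higher precedence on left): tree is (+ (+ 8 3) 6)
Prefix: + + 8 3 6
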